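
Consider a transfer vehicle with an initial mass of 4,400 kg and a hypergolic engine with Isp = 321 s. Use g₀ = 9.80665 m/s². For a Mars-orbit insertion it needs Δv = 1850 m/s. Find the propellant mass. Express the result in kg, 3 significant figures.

propellant mass ≈ 1960 kg

v_e = Isp · g₀ = 321 × 9.80665 = 3147.9 m/s.
By the Tsiolkovsky rocket equation, m₀/m_f = exp(Δv / v_e) = exp(1850 / 3147.9) = exp(0.5877) = 1.7998.
m_f = 4,400 / 1.7998 = 2,444.72 kg, so propellant = m₀ − m_f = 4,400 − 2,444.72 = 1,955.28 kg.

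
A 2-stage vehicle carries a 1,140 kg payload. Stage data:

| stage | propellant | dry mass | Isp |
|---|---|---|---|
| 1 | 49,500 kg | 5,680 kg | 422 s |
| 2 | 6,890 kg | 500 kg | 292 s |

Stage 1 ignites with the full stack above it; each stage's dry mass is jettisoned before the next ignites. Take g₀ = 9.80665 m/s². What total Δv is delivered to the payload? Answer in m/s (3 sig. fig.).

Ignition mass of stage 1 = 49,500+5,680 + 6,890+500 + 1,140 = 63,710 kg.
Stage 1: m₀ = 63,710 kg, m_f = 63,710 − 49,500 = 14,210 kg; Δv = 422×9.80665×ln(4.483) = 4138.4×1.5004 ≈ 6209 m/s.
Stage 2: m₀ = 8,530 kg, m_f = 8,530 − 6,890 = 1,640 kg; Δv = 292×9.80665×ln(5.201) = 2863.5×1.6489 ≈ 4722 m/s.
Total Δv = 6209 + 4722 = 10931 m/s.

Δv ≈ 10900 m/s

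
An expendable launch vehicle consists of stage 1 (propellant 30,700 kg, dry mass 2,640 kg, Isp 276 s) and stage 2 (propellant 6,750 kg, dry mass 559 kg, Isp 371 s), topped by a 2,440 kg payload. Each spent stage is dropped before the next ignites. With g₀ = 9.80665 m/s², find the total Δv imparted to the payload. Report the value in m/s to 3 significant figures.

Δv ≈ 7660 m/s

Ignition mass of stage 1 = 30,700+2,640 + 6,750+559 + 2,440 = 43,089 kg.
Stage 1: m₀ = 43,089 kg, m_f = 43,089 − 30,700 = 12,389 kg; Δv = 276×9.80665×ln(3.478) = 2706.6×1.2465 ≈ 3374 m/s.
Stage 2: m₀ = 9,749 kg, m_f = 9,749 − 6,750 = 2,999 kg; Δv = 371×9.80665×ln(3.251) = 3638.3×1.1789 ≈ 4289 m/s.
Total Δv = 3374 + 4289 = 7663 m/s.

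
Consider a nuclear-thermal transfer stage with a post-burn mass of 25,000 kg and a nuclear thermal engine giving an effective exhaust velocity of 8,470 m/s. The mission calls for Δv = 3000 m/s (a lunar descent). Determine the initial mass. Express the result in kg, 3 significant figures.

Using Δv = v_e ln(m₀/m_f): m₀/m_f = exp(Δv / v_e) = exp(3000 / 8470.0) = exp(0.3542) = 1.4250.
m₀ = m_f × 1.4250 = 25,000 × 1.4250 = 35,625 kg.

initial mass ≈ 35600 kg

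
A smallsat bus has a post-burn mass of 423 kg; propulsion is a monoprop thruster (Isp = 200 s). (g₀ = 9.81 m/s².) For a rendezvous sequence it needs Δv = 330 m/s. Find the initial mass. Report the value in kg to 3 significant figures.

v_e = Isp · g₀ = 200 × 9.81 = 1962.0 m/s.
From the ideal rocket equation, m₀/m_f = exp(Δv / v_e) = exp(330 / 1962.0) = exp(0.1682) = 1.1832.
m₀ = m_f × 1.1832 = 423 × 1.1832 = 500.494 kg.

initial mass ≈ 500 kg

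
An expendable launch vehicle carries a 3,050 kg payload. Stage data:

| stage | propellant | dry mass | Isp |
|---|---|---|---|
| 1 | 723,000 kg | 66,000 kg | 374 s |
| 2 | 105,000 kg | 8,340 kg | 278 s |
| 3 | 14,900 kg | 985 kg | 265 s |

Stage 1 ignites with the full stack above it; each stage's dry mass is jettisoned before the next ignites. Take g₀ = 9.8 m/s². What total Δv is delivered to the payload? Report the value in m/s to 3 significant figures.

Ignition mass of stage 1 = 723,000+66,000 + 105,000+8,340 + 14,900+985 + 3,050 = 921,275 kg.
Stage 1: m₀ = 921,275 kg, m_f = 921,275 − 723,000 = 198,275 kg; Δv = 374×9.8×ln(4.646) = 3665.2×1.5361 ≈ 5630 m/s.
Stage 2: m₀ = 132,275 kg, m_f = 132,275 − 105,000 = 27,275 kg; Δv = 278×9.8×ln(4.85) = 2724.4×1.5789 ≈ 4302 m/s.
Stage 3: m₀ = 18,935 kg, m_f = 18,935 − 14,900 = 4,035 kg; Δv = 265×9.8×ln(4.693) = 2597.0×1.5460 ≈ 4015 m/s.
Total Δv = 5630 + 4302 + 4015 = 13947 m/s.

Δv ≈ 13900 m/s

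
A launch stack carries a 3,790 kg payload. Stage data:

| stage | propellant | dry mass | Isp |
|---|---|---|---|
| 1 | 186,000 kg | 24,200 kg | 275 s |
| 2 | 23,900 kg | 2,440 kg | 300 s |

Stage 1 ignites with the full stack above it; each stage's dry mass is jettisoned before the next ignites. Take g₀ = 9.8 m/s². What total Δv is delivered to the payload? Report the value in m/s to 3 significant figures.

Ignition mass of stage 1 = 186,000+24,200 + 23,900+2,440 + 3,790 = 240,330 kg.
Stage 1: m₀ = 240,330 kg, m_f = 240,330 − 186,000 = 54,330 kg; Δv = 275×9.8×ln(4.424) = 2695.0×1.4869 ≈ 4007 m/s.
Stage 2: m₀ = 30,130 kg, m_f = 30,130 − 23,900 = 6,230 kg; Δv = 300×9.8×ln(4.836) = 2940.0×1.5761 ≈ 4634 m/s.
Total Δv = 4007 + 4634 = 8641 m/s.

Δv ≈ 8640 m/s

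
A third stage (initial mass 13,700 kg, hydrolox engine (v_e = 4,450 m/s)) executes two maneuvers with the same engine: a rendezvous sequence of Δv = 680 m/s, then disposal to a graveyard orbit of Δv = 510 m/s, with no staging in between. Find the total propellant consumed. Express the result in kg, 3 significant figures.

total propellant consumed ≈ 3210 kg

After the first burn: m = 13700 × exp(−680/4450.0) = 13700 × 0.85829 = 11,758.6 kg.
After the second burn: m = 11,758.6 × exp(−510/4450.0) = 11,758.6 × 0.89172 = 10,485.4 kg.
Total propellant = m₀ − m_final = 13700 − 10,485.4 = 3,214.6 kg.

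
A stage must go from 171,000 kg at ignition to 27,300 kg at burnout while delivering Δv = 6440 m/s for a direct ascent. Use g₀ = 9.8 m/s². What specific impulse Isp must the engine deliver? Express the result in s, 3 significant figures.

ln(m₀/m_f) = ln(171000/27300) = ln(6.264) = 1.8348.
By the Tsiolkovsky rocket equation, v_e = Δv / ln(m₀/m_f) = 6440 / 1.8348 = 3510.0 m/s.
Isp = v_e / g₀ = 3510.0 / 9.8 = 358.2 s.

Isp ≈ 358 s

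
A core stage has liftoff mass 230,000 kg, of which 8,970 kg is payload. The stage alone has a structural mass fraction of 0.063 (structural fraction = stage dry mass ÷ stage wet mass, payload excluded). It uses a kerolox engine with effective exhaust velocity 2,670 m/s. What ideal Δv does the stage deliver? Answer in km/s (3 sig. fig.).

Δv ≈ 6.16 km/s

Stage wet mass = m₀ − payload = 230,000 − 8,970 = 221,030 kg.
Stage dry mass = ε × stage wet mass = 0.063 × 221,030 = 13,924.9 kg.
Burnout mass m_f = stage dry + payload = 13,924.9 + 8,970 = 22,894.9 kg.
Rocket equation: Δv = v_e · ln(230,000/22,894.9) = 2670.0 × ln(10.05) = 2670.0 × 2.3072 ≈ 6160 m/s.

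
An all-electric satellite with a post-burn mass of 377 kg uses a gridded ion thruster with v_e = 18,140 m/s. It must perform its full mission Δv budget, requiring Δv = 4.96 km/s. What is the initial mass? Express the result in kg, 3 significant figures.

initial mass ≈ 496 kg

m₀/m_f = exp(Δv / v_e) = exp(4960 / 18140.0) = exp(0.2734) = 1.3145.
m₀ = m_f × 1.3145 = 377 × 1.3145 = 495.567 kg.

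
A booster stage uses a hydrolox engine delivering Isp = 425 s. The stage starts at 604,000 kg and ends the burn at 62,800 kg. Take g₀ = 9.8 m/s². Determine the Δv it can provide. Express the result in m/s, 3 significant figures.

v_e = Isp · g₀ = 425 × 9.8 = 4165.0 m/s.
By the Tsiolkovsky rocket equation, Δv = v_e · ln(m₀/m_f) = 4165.0 × ln(9.618) = 4165.0 × 2.2636 ≈ 9428.0 m/s.

Δv ≈ 9430 m/s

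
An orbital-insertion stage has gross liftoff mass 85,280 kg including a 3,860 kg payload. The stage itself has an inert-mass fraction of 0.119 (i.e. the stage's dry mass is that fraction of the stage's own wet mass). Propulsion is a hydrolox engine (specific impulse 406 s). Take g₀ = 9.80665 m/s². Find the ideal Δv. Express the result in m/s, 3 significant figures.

Stage wet mass = m₀ − payload = 85,280 − 3,860 = 81,420 kg.
Stage dry mass = ε × stage wet mass = 0.119 × 81,420 = 9,688.98 kg.
Burnout mass m_f = stage dry + payload = 9,688.98 + 3,860 = 13,548.98 kg.
v_e = Isp · g₀ = 406 × 9.80665 = 3981.5 m/s.
From the ideal rocket equation, Δv = v_e · ln(85,280/13,548.98) = 3981.5 × ln(6.294) = 3981.5 × 1.8396 ≈ 7324 m/s.

Δv ≈ 7320 m/s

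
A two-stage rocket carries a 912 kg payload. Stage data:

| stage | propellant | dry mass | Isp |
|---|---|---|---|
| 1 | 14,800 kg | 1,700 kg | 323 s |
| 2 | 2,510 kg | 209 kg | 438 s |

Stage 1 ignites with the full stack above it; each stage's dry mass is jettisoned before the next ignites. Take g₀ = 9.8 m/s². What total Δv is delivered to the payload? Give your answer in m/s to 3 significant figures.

Δv ≈ 9250 m/s

Ignition mass of stage 1 = 14,800+1,700 + 2,510+209 + 912 = 20,131 kg.
Stage 1: m₀ = 20,131 kg, m_f = 20,131 − 14,800 = 5,331 kg; Δv = 323×9.8×ln(3.776) = 3165.4×1.3287 ≈ 4206 m/s.
Stage 2: m₀ = 3,631 kg, m_f = 3,631 − 2,510 = 1,121 kg; Δv = 438×9.8×ln(3.239) = 4292.4×1.1753 ≈ 5045 m/s.
Total Δv = 4206 + 5045 = 9251 m/s.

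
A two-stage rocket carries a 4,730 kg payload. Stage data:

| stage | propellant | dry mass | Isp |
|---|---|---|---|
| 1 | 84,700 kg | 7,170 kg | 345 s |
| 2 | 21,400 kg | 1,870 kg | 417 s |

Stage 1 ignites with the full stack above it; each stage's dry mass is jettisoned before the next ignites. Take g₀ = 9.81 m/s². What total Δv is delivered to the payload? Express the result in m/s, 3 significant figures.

Δv ≈ 10100 m/s

Ignition mass of stage 1 = 84,700+7,170 + 21,400+1,870 + 4,730 = 119,870 kg.
Stage 1: m₀ = 119,870 kg, m_f = 119,870 − 84,700 = 35,170 kg; Δv = 345×9.81×ln(3.408) = 3384.5×1.2262 ≈ 4150 m/s.
Stage 2: m₀ = 28,000 kg, m_f = 28,000 − 21,400 = 6,600 kg; Δv = 417×9.81×ln(4.242) = 4090.8×1.4451 ≈ 5912 m/s.
Total Δv = 4150 + 5912 = 10062 m/s.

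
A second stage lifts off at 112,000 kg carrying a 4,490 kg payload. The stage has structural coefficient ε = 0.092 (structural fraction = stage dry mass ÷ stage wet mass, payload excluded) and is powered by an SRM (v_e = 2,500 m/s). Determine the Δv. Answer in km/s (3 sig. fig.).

Stage wet mass = m₀ − payload = 112,000 − 4,490 = 107,510 kg.
Stage dry mass = ε × stage wet mass = 0.092 × 107,510 = 9,890.92 kg.
Burnout mass m_f = stage dry + payload = 9,890.92 + 4,490 = 14,380.92 kg.
Rocket equation: Δv = v_e · ln(112,000/14,380.92) = 2500.0 × ln(7.788) = 2500.0 × 2.0526 ≈ 5131 m/s.

Δv ≈ 5.13 km/s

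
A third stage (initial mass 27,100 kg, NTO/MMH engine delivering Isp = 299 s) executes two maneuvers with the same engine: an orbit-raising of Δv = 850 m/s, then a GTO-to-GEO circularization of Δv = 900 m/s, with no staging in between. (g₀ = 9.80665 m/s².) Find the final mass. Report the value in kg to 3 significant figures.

v_e = Isp · g₀ = 299 × 9.80665 = 2932.2 m/s.
After the first burn: m = 27100 × exp(−850/2932.2) = 27100 × 0.74835 = 20,280.3 kg.
After the second burn: m = 20,280.3 × exp(−900/2932.2) = 20,280.3 × 0.73570 = 14,920.2 kg.

final mass ≈ 14900 kg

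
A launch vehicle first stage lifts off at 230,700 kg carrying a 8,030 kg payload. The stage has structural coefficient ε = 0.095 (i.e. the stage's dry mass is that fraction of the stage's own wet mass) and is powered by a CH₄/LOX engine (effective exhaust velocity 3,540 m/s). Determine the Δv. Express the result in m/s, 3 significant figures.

Δv ≈ 7320 m/s

Stage wet mass = m₀ − payload = 230,700 − 8,030 = 222,670 kg.
Stage dry mass = ε × stage wet mass = 0.095 × 222,670 = 21,153.7 kg.
Burnout mass m_f = stage dry + payload = 21,153.7 + 8,030 = 29,183.7 kg.
Δv = v_e · ln(230,700/29,183.7) = 3540.0 × ln(7.905) = 3540.0 × 2.0675 ≈ 7319 m/s.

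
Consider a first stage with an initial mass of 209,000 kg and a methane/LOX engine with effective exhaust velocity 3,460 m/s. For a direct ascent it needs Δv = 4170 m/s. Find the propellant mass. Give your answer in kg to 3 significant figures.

propellant mass ≈ 146000 kg

m₀/m_f = exp(Δv / v_e) = exp(4170 / 3460.0) = exp(1.2052) = 3.3374.
m_f = 209,000 / 3.3374 = 62,623.6 kg, so propellant = m₀ − m_f = 209,000 − 62,623.6 = 146,376.4 kg.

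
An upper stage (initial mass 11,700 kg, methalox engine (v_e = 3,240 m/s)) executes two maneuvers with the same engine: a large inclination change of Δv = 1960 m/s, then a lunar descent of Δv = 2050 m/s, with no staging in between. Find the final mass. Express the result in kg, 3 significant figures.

final mass ≈ 3390 kg

After the first burn: m = 11700 × exp(−1960/3240.0) = 11700 × 0.54611 = 6,389.49 kg.
After the second burn: m = 6,389.49 × exp(−2050/3240.0) = 6,389.49 × 0.53115 = 3,393.78 kg.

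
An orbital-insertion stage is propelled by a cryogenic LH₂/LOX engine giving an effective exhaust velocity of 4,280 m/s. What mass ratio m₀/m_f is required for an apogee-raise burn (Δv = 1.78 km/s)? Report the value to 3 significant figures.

mass ratio ≈ 1.52

m₀/m_f = exp(Δv / v_e) = exp(1780 / 4280.0) = exp(0.4159) = 1.5157.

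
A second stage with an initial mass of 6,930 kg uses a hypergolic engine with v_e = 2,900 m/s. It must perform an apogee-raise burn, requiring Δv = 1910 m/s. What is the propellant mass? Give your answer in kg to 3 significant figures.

propellant mass ≈ 3340 kg

m₀/m_f = exp(Δv / v_e) = exp(1910 / 2900.0) = exp(0.6586) = 1.9321.
m_f = 6,930 / 1.9321 = 3,586.77 kg, so propellant = m₀ − m_f = 6,930 − 3,586.77 = 3,343.23 kg.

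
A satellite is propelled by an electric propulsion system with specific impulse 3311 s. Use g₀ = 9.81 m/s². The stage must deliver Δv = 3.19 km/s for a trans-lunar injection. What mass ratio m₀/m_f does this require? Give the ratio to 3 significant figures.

mass ratio ≈ 1.10

v_e = Isp · g₀ = 3311 × 9.81 = 32480.9 m/s.
m₀/m_f = exp(Δv / v_e) = exp(3190 / 32480.9) = exp(0.0982) = 1.1032.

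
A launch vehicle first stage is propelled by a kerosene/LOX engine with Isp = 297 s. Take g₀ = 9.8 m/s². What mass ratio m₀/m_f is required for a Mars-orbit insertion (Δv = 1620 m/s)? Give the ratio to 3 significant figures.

mass ratio ≈ 1.74

v_e = Isp · g₀ = 297 × 9.8 = 2910.6 m/s.
Using Δv = v_e ln(m₀/m_f): m₀/m_f = exp(Δv / v_e) = exp(1620 / 2910.6) = exp(0.5566) = 1.7447.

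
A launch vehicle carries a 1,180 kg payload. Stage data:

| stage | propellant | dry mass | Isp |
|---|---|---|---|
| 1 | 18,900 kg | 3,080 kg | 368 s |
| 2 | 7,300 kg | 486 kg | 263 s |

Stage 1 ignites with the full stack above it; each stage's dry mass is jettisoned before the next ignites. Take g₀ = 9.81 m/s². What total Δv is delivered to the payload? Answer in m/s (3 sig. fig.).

Δv ≈ 7750 m/s

Ignition mass of stage 1 = 18,900+3,080 + 7,300+486 + 1,180 = 30,946 kg.
Stage 1: m₀ = 30,946 kg, m_f = 30,946 − 18,900 = 12,046 kg; Δv = 368×9.81×ln(2.569) = 3610.1×0.9435 ≈ 3406 m/s.
Stage 2: m₀ = 8,966 kg, m_f = 8,966 − 7,300 = 1,666 kg; Δv = 263×9.81×ln(5.382) = 2580.0×1.6830 ≈ 4342 m/s.
Total Δv = 3406 + 4342 = 7748 m/s.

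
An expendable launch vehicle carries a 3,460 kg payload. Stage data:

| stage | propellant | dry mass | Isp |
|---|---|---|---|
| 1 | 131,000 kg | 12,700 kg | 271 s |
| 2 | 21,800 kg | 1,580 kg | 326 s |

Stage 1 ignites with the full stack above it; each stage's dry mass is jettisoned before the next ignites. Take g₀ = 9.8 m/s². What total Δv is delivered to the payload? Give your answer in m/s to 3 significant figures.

Δv ≈ 9230 m/s

Ignition mass of stage 1 = 131,000+12,700 + 21,800+1,580 + 3,460 = 170,540 kg.
Stage 1: m₀ = 170,540 kg, m_f = 170,540 − 131,000 = 39,540 kg; Δv = 271×9.8×ln(4.313) = 2655.8×1.4617 ≈ 3882 m/s.
Stage 2: m₀ = 26,840 kg, m_f = 26,840 − 21,800 = 5,040 kg; Δv = 326×9.8×ln(5.325) = 3194.8×1.6725 ≈ 5343 m/s.
Total Δv = 3882 + 5343 = 9225 m/s.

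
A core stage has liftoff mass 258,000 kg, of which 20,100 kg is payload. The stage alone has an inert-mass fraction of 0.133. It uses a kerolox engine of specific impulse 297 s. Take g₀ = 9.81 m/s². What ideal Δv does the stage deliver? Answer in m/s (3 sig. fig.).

Δv ≈ 4680 m/s

Stage wet mass = m₀ − payload = 258,000 − 20,100 = 237,900 kg.
Stage dry mass = ε × stage wet mass = 0.133 × 237,900 = 31,640.7 kg.
Burnout mass m_f = stage dry + payload = 31,640.7 + 20,100 = 51,740.7 kg.
v_e = Isp · g₀ = 297 × 9.81 = 2913.6 m/s.
Using Δv = v_e ln(m₀/m_f): Δv = v_e · ln(258,000/51,740.7) = 2913.6 × ln(4.986) = 2913.6 × 1.6067 ≈ 4681 m/s.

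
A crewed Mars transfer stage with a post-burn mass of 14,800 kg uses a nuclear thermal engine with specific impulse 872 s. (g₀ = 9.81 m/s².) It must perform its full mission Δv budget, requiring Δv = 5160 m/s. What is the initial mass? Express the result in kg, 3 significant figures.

initial mass ≈ 27100 kg

v_e = Isp · g₀ = 872 × 9.81 = 8554.3 m/s.
m₀/m_f = exp(Δv / v_e) = exp(5160 / 8554.3) = exp(0.6032) = 1.8280.
m₀ = m_f × 1.8280 = 14,800 × 1.8280 = 27,054.4 kg.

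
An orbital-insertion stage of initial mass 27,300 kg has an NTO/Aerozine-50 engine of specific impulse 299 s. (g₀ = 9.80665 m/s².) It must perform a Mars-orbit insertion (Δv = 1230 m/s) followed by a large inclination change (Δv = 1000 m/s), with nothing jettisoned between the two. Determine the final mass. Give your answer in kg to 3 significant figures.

v_e = Isp · g₀ = 299 × 9.80665 = 2932.2 m/s.
After the first burn: m = 27300 × exp(−1230/2932.2) = 27300 × 0.65739 = 17,946.7 kg.
After the second burn: m = 17,946.7 × exp(−1000/2932.2) = 17,946.7 × 0.71103 = 12,760.6 kg.

final mass ≈ 12800 kg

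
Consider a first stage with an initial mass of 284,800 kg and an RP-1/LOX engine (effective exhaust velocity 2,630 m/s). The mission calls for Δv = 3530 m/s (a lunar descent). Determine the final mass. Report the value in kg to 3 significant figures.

Using Δv = v_e ln(m₀/m_f): m₀/m_f = exp(Δv / v_e) = exp(3530 / 2630.0) = exp(1.3422) = 3.8275.
m_f = m₀ / 3.8275 = 284,800 / 3.8275 = 74,408.9 kg.

final mass ≈ 74400 kg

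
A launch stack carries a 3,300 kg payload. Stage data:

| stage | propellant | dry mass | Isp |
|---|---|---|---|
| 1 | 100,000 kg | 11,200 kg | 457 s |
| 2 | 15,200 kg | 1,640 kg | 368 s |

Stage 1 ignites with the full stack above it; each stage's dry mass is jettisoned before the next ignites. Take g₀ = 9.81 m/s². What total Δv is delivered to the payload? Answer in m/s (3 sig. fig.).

Δv ≈ 11500 m/s

Ignition mass of stage 1 = 100,000+11,200 + 15,200+1,640 + 3,300 = 131,340 kg.
Stage 1: m₀ = 131,340 kg, m_f = 131,340 − 100,000 = 31,340 kg; Δv = 457×9.81×ln(4.191) = 4483.2×1.4329 ≈ 6424 m/s.
Stage 2: m₀ = 20,140 kg, m_f = 20,140 − 15,200 = 4,940 kg; Δv = 368×9.81×ln(4.077) = 3610.1×1.4053 ≈ 5073 m/s.
Total Δv = 6424 + 5073 = 11497 m/s.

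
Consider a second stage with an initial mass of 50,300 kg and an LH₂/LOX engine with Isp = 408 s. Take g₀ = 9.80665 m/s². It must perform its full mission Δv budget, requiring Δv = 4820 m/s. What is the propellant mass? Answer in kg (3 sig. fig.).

propellant mass ≈ 35200 kg

v_e = Isp · g₀ = 408 × 9.80665 = 4001.1 m/s.
By the Tsiolkovsky rocket equation, m₀/m_f = exp(Δv / v_e) = exp(4820 / 4001.1) = exp(1.2047) = 3.3356.
m_f = 50,300 / 3.3356 = 15,079.7 kg, so propellant = m₀ − m_f = 50,300 − 15,079.7 = 35,220.3 kg.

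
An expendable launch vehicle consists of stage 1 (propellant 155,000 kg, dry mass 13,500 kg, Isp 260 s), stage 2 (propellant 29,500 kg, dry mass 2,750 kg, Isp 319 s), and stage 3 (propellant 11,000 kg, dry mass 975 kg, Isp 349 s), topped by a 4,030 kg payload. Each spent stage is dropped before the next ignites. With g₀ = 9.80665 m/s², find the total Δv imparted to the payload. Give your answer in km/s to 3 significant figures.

Ignition mass of stage 1 = 155,000+13,500 + 29,500+2,750 + 11,000+975 + 4,030 = 216,755 kg.
Stage 1: m₀ = 216,755 kg, m_f = 216,755 − 155,000 = 61,755 kg; Δv = 260×9.80665×ln(3.51) = 2549.7×1.2556 ≈ 3201 m/s.
Stage 2: m₀ = 48,255 kg, m_f = 48,255 − 29,500 = 18,755 kg; Δv = 319×9.80665×ln(2.573) = 3128.3×0.9450 ≈ 2956 m/s.
Stage 3: m₀ = 16,005 kg, m_f = 16,005 − 11,000 = 5,005 kg; Δv = 349×9.80665×ln(3.198) = 3422.5×1.1625 ≈ 3979 m/s.
Total Δv = 3201 + 2956 + 3979 = 10136 m/s.

Δv ≈ 10.1 km/s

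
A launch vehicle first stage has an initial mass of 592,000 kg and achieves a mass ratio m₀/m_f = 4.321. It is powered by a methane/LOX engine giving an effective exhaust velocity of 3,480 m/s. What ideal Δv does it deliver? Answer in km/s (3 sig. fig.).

Δv = v_e · ln(4.321) = 3480.0 × 1.4635 ≈ 5092.9 m/s.

Δv ≈ 5.09 km/s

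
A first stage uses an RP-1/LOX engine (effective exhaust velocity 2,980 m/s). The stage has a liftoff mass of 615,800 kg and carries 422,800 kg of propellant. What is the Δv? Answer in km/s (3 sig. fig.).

m_f = m₀ − m_prop = 615,800 − 422,800 = 193,000 kg.
Δv = v_e · ln(m₀/m_f) = 2980.0 × ln(3.191) = 2980.0 × 1.1602 ≈ 3457.5 m/s.

Δv ≈ 3.46 km/s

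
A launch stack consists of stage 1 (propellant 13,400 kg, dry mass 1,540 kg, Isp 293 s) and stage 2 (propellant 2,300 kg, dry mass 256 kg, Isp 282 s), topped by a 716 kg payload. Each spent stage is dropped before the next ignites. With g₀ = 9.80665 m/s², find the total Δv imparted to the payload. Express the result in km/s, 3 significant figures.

Δv ≈ 7.18 km/s

Ignition mass of stage 1 = 13,400+1,540 + 2,300+256 + 716 = 18,212 kg.
Stage 1: m₀ = 18,212 kg, m_f = 18,212 − 13,400 = 4,812 kg; Δv = 293×9.80665×ln(3.785) = 2873.3×1.3310 ≈ 3824 m/s.
Stage 2: m₀ = 3,272 kg, m_f = 3,272 − 2,300 = 972 kg; Δv = 282×9.80665×ln(3.366) = 2765.5×1.2138 ≈ 3357 m/s.
Total Δv = 3824 + 3357 = 7181 m/s.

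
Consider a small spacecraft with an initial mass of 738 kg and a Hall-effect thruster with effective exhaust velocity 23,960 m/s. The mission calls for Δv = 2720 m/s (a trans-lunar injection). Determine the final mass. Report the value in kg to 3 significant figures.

final mass ≈ 659 kg

By the Tsiolkovsky rocket equation, m₀/m_f = exp(Δv / v_e) = exp(2720 / 23960.0) = exp(0.1135) = 1.1202.
m_f = m₀ / 1.1202 = 738 / 1.1202 = 658.811 kg.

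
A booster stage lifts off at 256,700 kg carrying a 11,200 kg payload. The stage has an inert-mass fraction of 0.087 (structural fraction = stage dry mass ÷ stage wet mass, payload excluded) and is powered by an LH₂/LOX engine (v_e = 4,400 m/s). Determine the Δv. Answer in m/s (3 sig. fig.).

Stage wet mass = m₀ − payload = 256,700 − 11,200 = 245,500 kg.
Stage dry mass = ε × stage wet mass = 0.087 × 245,500 = 21,358.5 kg.
Burnout mass m_f = stage dry + payload = 21,358.5 + 11,200 = 32,558.5 kg.
Δv = v_e · ln(256,700/32,558.5) = 4400.0 × ln(7.884) = 4400.0 × 2.0649 ≈ 9085 m/s.

Δv ≈ 9090 m/s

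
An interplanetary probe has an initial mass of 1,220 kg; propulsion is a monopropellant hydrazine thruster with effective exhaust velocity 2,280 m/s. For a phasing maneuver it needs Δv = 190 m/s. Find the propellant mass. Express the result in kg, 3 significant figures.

propellant mass ≈ 97.5 kg

m₀/m_f = exp(Δv / v_e) = exp(190 / 2280.0) = exp(0.0833) = 1.0869.
m_f = 1,220 / 1.0869 = 1,122.46 kg, so propellant = m₀ − m_f = 1,220 − 1,122.46 = 97.54 kg.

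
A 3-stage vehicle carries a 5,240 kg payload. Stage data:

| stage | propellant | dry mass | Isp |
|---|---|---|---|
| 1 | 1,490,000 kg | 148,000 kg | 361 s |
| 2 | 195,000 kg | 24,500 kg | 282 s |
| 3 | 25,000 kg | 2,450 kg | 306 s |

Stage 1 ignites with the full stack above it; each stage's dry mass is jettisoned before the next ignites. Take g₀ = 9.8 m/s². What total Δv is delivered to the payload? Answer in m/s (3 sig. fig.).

Ignition mass of stage 1 = 1,490,000+148,000 + 195,000+24,500 + 25,000+2,450 + 5,240 = 1,890,190 kg.
Stage 1: m₀ = 1,890,190 kg, m_f = 1,890,190 − 1,490,000 = 400,190 kg; Δv = 361×9.8×ln(4.723) = 3537.8×1.5525 ≈ 5492 m/s.
Stage 2: m₀ = 252,190 kg, m_f = 252,190 − 195,000 = 57,190 kg; Δv = 282×9.8×ln(4.41) = 2763.6×1.4838 ≈ 4101 m/s.
Stage 3: m₀ = 32,690 kg, m_f = 32,690 − 25,000 = 7,690 kg; Δv = 306×9.8×ln(4.251) = 2998.8×1.4471 ≈ 4340 m/s.
Total Δv = 5492 + 4101 + 4340 = 13933 m/s.

Δv ≈ 13900 m/s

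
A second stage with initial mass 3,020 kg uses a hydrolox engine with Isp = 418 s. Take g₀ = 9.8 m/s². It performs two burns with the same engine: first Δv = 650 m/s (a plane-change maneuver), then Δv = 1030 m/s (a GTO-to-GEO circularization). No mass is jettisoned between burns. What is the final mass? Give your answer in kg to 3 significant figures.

v_e = Isp · g₀ = 418 × 9.8 = 4096.4 m/s.
After the first burn: m = 3020 × exp(−650/4096.4) = 3020 × 0.85327 = 2,576.88 kg.
After the second burn: m = 2,576.88 × exp(−1030/4096.4) = 2,576.88 × 0.77768 = 2,003.99 kg.

final mass ≈ 2000 kg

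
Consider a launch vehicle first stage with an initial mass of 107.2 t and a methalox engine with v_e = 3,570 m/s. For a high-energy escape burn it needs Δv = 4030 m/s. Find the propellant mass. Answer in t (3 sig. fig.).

propellant mass ≈ 72.5 t

From the ideal rocket equation, m₀/m_f = exp(Δv / v_e) = exp(4030 / 3570.0) = exp(1.1289) = 3.0921.
m_f = 107.2 / 3.0921 = 34.669 t, so propellant = m₀ − m_f = 107.2 − 34.669 = 72.531 t.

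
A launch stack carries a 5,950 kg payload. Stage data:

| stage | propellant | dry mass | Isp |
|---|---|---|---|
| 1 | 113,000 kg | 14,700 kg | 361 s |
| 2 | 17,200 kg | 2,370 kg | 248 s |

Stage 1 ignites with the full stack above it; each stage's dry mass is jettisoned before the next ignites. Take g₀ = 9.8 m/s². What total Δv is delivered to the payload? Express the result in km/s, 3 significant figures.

Δv ≈ 7.46 km/s

Ignition mass of stage 1 = 113,000+14,700 + 17,200+2,370 + 5,950 = 153,220 kg.
Stage 1: m₀ = 153,220 kg, m_f = 153,220 − 113,000 = 40,220 kg; Δv = 361×9.8×ln(3.81) = 3537.8×1.3375 ≈ 4732 m/s.
Stage 2: m₀ = 25,520 kg, m_f = 25,520 − 17,200 = 8,320 kg; Δv = 248×9.8×ln(3.067) = 2430.4×1.1208 ≈ 2724 m/s.
Total Δv = 4732 + 2724 = 7456 m/s.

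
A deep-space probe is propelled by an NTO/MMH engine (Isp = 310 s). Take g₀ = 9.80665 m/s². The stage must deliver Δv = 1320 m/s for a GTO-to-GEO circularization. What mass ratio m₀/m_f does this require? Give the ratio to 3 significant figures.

mass ratio ≈ 1.54

v_e = Isp · g₀ = 310 × 9.80665 = 3040.1 m/s.
From the ideal rocket equation, m₀/m_f = exp(Δv / v_e) = exp(1320 / 3040.1) = exp(0.4342) = 1.5437.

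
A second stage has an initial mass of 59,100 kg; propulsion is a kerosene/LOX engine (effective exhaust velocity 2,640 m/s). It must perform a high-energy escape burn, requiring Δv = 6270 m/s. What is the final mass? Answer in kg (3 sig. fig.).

final mass ≈ 5500 kg

Using Δv = v_e ln(m₀/m_f): m₀/m_f = exp(Δv / v_e) = exp(6270 / 2640.0) = exp(2.3750) = 10.7510.
m_f = m₀ / 10.7510 = 59,100 / 10.7510 = 5,497.16 kg.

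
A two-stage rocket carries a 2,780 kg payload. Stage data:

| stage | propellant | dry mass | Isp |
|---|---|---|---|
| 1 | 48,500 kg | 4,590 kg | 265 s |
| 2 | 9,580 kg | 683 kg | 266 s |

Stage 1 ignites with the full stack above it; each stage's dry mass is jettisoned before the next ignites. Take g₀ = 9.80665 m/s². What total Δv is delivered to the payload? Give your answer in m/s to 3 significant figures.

Ignition mass of stage 1 = 48,500+4,590 + 9,580+683 + 2,780 = 66,133 kg.
Stage 1: m₀ = 66,133 kg, m_f = 66,133 − 48,500 = 17,633 kg; Δv = 265×9.80665×ln(3.751) = 2598.8×1.3219 ≈ 3435 m/s.
Stage 2: m₀ = 13,043 kg, m_f = 13,043 − 9,580 = 3,463 kg; Δv = 266×9.80665×ln(3.766) = 2608.6×1.3261 ≈ 3459 m/s.
Total Δv = 3435 + 3459 = 6894 m/s.

Δv ≈ 6890 m/s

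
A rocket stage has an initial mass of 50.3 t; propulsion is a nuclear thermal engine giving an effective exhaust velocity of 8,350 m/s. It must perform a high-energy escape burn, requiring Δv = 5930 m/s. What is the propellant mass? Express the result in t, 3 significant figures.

propellant mass ≈ 25.6 t

By the Tsiolkovsky rocket equation, m₀/m_f = exp(Δv / v_e) = exp(5930 / 8350.0) = exp(0.7102) = 2.0344.
m_f = 50.3 / 2.0344 = 24.7247 t, so propellant = m₀ − m_f = 50.3 − 24.7247 = 25.5753 t.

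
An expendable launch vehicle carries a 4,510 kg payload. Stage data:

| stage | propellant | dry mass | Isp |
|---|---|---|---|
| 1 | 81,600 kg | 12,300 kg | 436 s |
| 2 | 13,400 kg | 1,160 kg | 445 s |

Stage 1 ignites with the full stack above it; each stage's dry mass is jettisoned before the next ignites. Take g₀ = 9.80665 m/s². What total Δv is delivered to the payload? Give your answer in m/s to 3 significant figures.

Δv ≈ 10800 m/s

Ignition mass of stage 1 = 81,600+12,300 + 13,400+1,160 + 4,510 = 112,970 kg.
Stage 1: m₀ = 112,970 kg, m_f = 112,970 − 81,600 = 31,370 kg; Δv = 436×9.80665×ln(3.601) = 4275.7×1.2813 ≈ 5478 m/s.
Stage 2: m₀ = 19,070 kg, m_f = 19,070 − 13,400 = 5,670 kg; Δv = 445×9.80665×ln(3.363) = 4364.0×1.2129 ≈ 5293 m/s.
Total Δv = 5478 + 5293 = 10771 m/s.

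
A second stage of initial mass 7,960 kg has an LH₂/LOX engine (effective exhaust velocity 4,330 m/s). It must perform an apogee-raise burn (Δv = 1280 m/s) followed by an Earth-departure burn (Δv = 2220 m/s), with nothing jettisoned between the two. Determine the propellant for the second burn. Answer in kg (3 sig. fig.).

propellant for the second burn ≈ 2380 kg

After the first burn: m = 7960 × exp(−1280/4330.0) = 7960 × 0.74408 = 5,922.88 kg.
After the second burn: m = 5,922.88 × exp(−2220/4330.0) = 5,922.88 × 0.59888 = 3,547.09 kg.
Second-burn propellant = 5,922.88 − 3,547.09 = 2,375.79 kg.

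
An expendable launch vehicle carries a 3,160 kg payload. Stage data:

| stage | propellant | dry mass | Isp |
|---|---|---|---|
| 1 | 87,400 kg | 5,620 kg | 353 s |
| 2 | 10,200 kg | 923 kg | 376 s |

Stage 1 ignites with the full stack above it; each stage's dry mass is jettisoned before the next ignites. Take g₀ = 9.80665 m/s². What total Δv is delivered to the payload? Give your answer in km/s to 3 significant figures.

Ignition mass of stage 1 = 87,400+5,620 + 10,200+923 + 3,160 = 107,303 kg.
Stage 1: m₀ = 107,303 kg, m_f = 107,303 − 87,400 = 19,903 kg; Δv = 353×9.80665×ln(5.391) = 3461.7×1.6848 ≈ 5832 m/s.
Stage 2: m₀ = 14,283 kg, m_f = 14,283 − 10,200 = 4,083 kg; Δv = 376×9.80665×ln(3.498) = 3687.3×1.2522 ≈ 4617 m/s.
Total Δv = 5832 + 4617 = 10449 m/s.

Δv ≈ 10.4 km/s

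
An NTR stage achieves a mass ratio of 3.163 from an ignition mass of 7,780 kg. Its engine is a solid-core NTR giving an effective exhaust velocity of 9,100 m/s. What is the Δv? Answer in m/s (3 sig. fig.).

Δv ≈ 10500 m/s

From the ideal rocket equation, Δv = v_e · ln(3.163) = 9100.0 × 1.1515 ≈ 10478.8 m/s.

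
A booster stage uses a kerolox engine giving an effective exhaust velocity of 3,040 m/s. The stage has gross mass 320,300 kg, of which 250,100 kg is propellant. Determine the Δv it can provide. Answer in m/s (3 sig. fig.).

m_f = m₀ − m_prop = 320,300 − 250,100 = 70,200 kg.
From the ideal rocket equation, Δv = v_e · ln(m₀/m_f) = 3040.0 × ln(4.563) = 3040.0 × 1.5179 ≈ 4614.4 m/s.

Δv ≈ 4610 m/s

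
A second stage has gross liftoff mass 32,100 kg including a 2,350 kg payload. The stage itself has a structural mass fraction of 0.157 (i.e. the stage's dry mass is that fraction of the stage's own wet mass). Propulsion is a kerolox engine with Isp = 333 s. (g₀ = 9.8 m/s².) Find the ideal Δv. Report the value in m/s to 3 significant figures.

Δv ≈ 4960 m/s

Stage wet mass = m₀ − payload = 32,100 − 2,350 = 29,750 kg.
Stage dry mass = ε × stage wet mass = 0.157 × 29,750 = 4,670.75 kg.
Burnout mass m_f = stage dry + payload = 4,670.75 + 2,350 = 7,020.75 kg.
v_e = Isp · g₀ = 333 × 9.8 = 3263.4 m/s.
Δv = v_e · ln(32,100/7,020.75) = 3263.4 × ln(4.572) = 3263.4 × 1.5200 ≈ 4960 m/s.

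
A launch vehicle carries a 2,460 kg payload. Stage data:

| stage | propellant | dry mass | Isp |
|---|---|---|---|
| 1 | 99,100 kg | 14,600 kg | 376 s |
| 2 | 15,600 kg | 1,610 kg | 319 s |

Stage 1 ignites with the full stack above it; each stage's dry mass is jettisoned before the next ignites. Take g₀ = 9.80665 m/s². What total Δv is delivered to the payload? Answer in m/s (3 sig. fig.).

Ignition mass of stage 1 = 99,100+14,600 + 15,600+1,610 + 2,460 = 133,370 kg.
Stage 1: m₀ = 133,370 kg, m_f = 133,370 − 99,100 = 34,270 kg; Δv = 376×9.80665×ln(3.892) = 3687.3×1.3589 ≈ 5011 m/s.
Stage 2: m₀ = 19,670 kg, m_f = 19,670 − 15,600 = 4,070 kg; Δv = 319×9.80665×ln(4.833) = 3128.3×1.5755 ≈ 4929 m/s.
Total Δv = 5011 + 4929 = 9940 m/s.

Δv ≈ 9940 m/s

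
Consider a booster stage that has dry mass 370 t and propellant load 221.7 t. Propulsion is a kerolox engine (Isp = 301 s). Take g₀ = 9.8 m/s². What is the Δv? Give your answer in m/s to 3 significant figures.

v_e = Isp · g₀ = 301 × 9.8 = 2949.8 m/s.
m₀ = m_dry + m_prop = 370 + 221.7 = 591.7 t.
From the ideal rocket equation, Δv = v_e · ln(m₀/m_f) = 2949.8 × ln(1.599) = 2949.8 × 0.4695 ≈ 1384.9 m/s.

Δv ≈ 1380 m/s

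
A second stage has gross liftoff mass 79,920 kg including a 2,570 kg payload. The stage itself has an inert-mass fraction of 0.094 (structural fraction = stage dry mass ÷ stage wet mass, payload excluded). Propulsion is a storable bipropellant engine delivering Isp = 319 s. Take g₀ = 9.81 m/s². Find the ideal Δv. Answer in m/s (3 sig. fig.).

Δv ≈ 6550 m/s

Stage wet mass = m₀ − payload = 79,920 − 2,570 = 77,350 kg.
Stage dry mass = ε × stage wet mass = 0.094 × 77,350 = 7,270.9 kg.
Burnout mass m_f = stage dry + payload = 7,270.9 + 2,570 = 9,840.9 kg.
v_e = Isp · g₀ = 319 × 9.81 = 3129.4 m/s.
Δv = v_e · ln(79,920/9,840.9) = 3129.4 × ln(8.121) = 3129.4 × 2.0945 ≈ 6554 m/s.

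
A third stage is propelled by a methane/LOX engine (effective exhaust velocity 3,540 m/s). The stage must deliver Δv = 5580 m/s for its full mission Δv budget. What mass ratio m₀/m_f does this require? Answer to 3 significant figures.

By the Tsiolkovsky rocket equation, m₀/m_f = exp(Δv / v_e) = exp(5580 / 3540.0) = exp(1.5763) = 4.8369.

mass ratio ≈ 4.84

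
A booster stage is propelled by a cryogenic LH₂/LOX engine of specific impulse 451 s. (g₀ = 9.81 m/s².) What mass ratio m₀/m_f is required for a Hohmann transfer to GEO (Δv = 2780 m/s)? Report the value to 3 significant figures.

mass ratio ≈ 1.87

v_e = Isp · g₀ = 451 × 9.81 = 4424.3 m/s.
From the ideal rocket equation, m₀/m_f = exp(Δv / v_e) = exp(2780 / 4424.3) = exp(0.6283) = 1.8745.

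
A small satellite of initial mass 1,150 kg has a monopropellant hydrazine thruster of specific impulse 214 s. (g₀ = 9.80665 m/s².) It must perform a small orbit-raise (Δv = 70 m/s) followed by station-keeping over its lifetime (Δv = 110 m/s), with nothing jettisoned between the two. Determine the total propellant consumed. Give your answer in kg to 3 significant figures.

v_e = Isp · g₀ = 214 × 9.80665 = 2098.6 m/s.
After the first burn: m = 1150 × exp(−70/2098.6) = 1150 × 0.96719 = 1,112.27 kg.
After the second burn: m = 1,112.27 × exp(−110/2098.6) = 1,112.27 × 0.94893 = 1,055.47 kg.
Total propellant = m₀ − m_final = 1150 − 1,055.47 = 94.53 kg.

total propellant consumed ≈ 94.5 kg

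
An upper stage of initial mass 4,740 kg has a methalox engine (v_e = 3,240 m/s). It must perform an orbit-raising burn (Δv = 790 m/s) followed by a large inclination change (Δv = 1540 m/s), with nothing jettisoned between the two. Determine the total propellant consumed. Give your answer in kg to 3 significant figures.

After the first burn: m = 4740 × exp(−790/3240.0) = 4740 × 0.78362 = 3,714.36 kg.
After the second burn: m = 3,714.36 × exp(−1540/3240.0) = 3,714.36 × 0.62169 = 2,309.18 kg.
Total propellant = m₀ − m_final = 4740 − 2,309.18 = 2,430.82 kg.

total propellant consumed ≈ 2430 kg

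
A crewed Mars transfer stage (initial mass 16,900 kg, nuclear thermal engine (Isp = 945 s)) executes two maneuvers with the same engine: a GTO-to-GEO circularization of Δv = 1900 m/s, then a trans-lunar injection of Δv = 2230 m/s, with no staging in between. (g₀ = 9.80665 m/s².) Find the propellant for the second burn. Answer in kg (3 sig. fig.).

propellant for the second burn ≈ 2940 kg

v_e = Isp · g₀ = 945 × 9.80665 = 9267.3 m/s.
After the first burn: m = 16900 × exp(−1900/9267.3) = 16900 × 0.81463 = 13,767.2 kg.
After the second burn: m = 13,767.2 × exp(−2230/9267.3) = 13,767.2 × 0.78613 = 10,822.8 kg.
Second-burn propellant = 13,767.2 − 10,822.8 = 2,944.4 kg.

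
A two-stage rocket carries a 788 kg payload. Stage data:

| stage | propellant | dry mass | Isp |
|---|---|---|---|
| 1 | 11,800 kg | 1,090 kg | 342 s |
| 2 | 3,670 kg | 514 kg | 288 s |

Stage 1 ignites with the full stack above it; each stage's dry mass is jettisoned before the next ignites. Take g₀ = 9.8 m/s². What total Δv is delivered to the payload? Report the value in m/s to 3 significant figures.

Δv ≈ 7400 m/s

Ignition mass of stage 1 = 11,800+1,090 + 3,670+514 + 788 = 17,862 kg.
Stage 1: m₀ = 17,862 kg, m_f = 17,862 − 11,800 = 6,062 kg; Δv = 342×9.8×ln(2.947) = 3351.6×1.0806 ≈ 3622 m/s.
Stage 2: m₀ = 4,972 kg, m_f = 4,972 − 3,670 = 1,302 kg; Δv = 288×9.8×ln(3.819) = 2822.4×1.3399 ≈ 3782 m/s.
Total Δv = 3622 + 3782 = 7404 m/s.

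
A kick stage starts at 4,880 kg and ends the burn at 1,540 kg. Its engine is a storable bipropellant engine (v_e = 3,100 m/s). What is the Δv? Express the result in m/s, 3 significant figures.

Δv ≈ 3580 m/s

By the Tsiolkovsky rocket equation, Δv = v_e · ln(m₀/m_f) = 3100.0 × ln(3.169) = 3100.0 × 1.1534 ≈ 3575.4 m/s.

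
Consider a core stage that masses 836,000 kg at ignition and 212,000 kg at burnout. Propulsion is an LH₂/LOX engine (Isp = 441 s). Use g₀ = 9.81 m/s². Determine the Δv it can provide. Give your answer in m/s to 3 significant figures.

Δv ≈ 5940 m/s

v_e = Isp · g₀ = 441 × 9.81 = 4326.2 m/s.
Δv = v_e · ln(m₀/m_f) = 4326.2 × ln(3.943) = 4326.2 × 1.3720 ≈ 5935.7 m/s.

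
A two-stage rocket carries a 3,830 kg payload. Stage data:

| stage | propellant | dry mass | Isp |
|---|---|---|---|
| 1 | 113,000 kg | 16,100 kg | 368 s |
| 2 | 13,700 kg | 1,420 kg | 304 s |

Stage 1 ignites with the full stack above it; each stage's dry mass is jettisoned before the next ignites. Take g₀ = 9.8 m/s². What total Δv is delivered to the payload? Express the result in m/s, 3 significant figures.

Ignition mass of stage 1 = 113,000+16,100 + 13,700+1,420 + 3,830 = 148,050 kg.
Stage 1: m₀ = 148,050 kg, m_f = 148,050 − 113,000 = 35,050 kg; Δv = 368×9.8×ln(4.224) = 3606.4×1.4408 ≈ 5196 m/s.
Stage 2: m₀ = 18,950 kg, m_f = 18,950 − 13,700 = 5,250 kg; Δv = 304×9.8×ln(3.61) = 2979.2×1.2836 ≈ 3824 m/s.
Total Δv = 5196 + 3824 = 9020 m/s.

Δv ≈ 9020 m/s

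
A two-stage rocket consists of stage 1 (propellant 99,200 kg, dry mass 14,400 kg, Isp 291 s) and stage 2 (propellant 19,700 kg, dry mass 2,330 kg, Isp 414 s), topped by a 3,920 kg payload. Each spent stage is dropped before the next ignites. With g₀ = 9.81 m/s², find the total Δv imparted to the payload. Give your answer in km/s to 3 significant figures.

Ignition mass of stage 1 = 99,200+14,400 + 19,700+2,330 + 3,920 = 139,550 kg.
Stage 1: m₀ = 139,550 kg, m_f = 139,550 − 99,200 = 40,350 kg; Δv = 291×9.81×ln(3.458) = 2854.7×1.2408 ≈ 3542 m/s.
Stage 2: m₀ = 25,950 kg, m_f = 25,950 − 19,700 = 6,250 kg; Δv = 414×9.81×ln(4.152) = 4061.3×1.4236 ≈ 5782 m/s.
Total Δv = 3542 + 5782 = 9324 m/s.

Δv ≈ 9.32 km/s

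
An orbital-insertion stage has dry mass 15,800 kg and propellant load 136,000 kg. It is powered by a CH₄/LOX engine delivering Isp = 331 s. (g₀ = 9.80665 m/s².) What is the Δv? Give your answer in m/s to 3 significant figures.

v_e = Isp · g₀ = 331 × 9.80665 = 3246.0 m/s.
m₀ = m_dry + m_prop = 15,800 + 136,000 = 151,800 kg.
By the Tsiolkovsky rocket equation, Δv = v_e · ln(m₀/m_f) = 3246.0 × ln(9.608) = 3246.0 × 2.2626 ≈ 7344.3 m/s.

Δv ≈ 7340 m/s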